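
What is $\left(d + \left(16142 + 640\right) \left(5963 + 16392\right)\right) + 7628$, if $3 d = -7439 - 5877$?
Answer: $\frac{1125494398}{3} \approx 3.7516 \cdot 10^{8}$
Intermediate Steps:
$d = - \frac{13316}{3}$ ($d = \frac{-7439 - 5877}{3} = \frac{1}{3} \left(-13316\right) = - \frac{13316}{3} \approx -4438.7$)
$\left(d + \left(16142 + 640\right) \left(5963 + 16392\right)\right) + 7628 = \left(- \frac{13316}{3} + \left(16142 + 640\right) \left(5963 + 16392\right)\right) + 7628 = \left(- \frac{13316}{3} + 16782 \cdot 22355\right) + 7628 = \left(- \frac{13316}{3} + 375161610\right) + 7628 = \frac{1125471514}{3} + 7628 = \frac{1125494398}{3}$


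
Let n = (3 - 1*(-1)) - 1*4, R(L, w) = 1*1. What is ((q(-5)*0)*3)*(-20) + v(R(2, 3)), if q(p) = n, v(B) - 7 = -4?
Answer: 3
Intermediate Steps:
R(L, w) = 1
v(B) = 3 (v(B) = 7 - 4 = 3)
n = 0 (n = (3 + 1) - 4 = 4 - 4 = 0)
q(p) = 0
((q(-5)*0)*3)*(-20) + v(R(2, 3)) = ((0*0)*3)*(-20) + 3 = (0*3)*(-20) + 3 = 0*(-20) + 3 = 0 + 3 = 3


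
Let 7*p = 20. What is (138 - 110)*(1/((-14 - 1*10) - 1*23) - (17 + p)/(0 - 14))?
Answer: 12870/329 ≈ 39.119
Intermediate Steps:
p = 20/7 (p = (1/7)*20 = 20/7 ≈ 2.8571)
(138 - 110)*(1/((-14 - 1*10) - 1*23) - (17 + p)/(0 - 14)) = (138 - 110)*(1/((-14 - 1*10) - 1*23) - (17 + 20/7)/(0 - 14)) = 28*(1/((-14 - 10) - 23) - 139/(7*(-14))) = 28*(1/(-24 - 23) - 139*(-1)/(7*14)) = 28*(1/(-47) - 1*(-139/98)) = 28*(-1/47 + 139/98) = 28*(6435/4606) = 12870/329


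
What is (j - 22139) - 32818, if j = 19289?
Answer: -35668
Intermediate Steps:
(j - 22139) - 32818 = (19289 - 22139) - 32818 = -2850 - 32818 = -35668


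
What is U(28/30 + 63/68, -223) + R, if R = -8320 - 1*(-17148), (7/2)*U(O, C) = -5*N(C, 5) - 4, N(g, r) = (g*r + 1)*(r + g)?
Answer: -2366732/7 ≈ -3.3810e+5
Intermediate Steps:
N(g, r) = (1 + g*r)*(g + r)
U(O, C) = -58/7 - 260*C/7 - 50*C²/7 (U(O, C) = 2*(-5*(C + 5 + C*5² + 5*C²) - 4)/7 = 2*(-5*(C + 5 + C*25 + 5*C²) - 4)/7 = 2*(-5*(C + 5 + 25*C + 5*C²) - 4)/7 = 2*(-5*(5 + 5*C² + 26*C) - 4)/7 = 2*((-25 - 130*C - 25*C²) - 4)/7 = 2*(-29 - 130*C - 25*C²)/7 = -58/7 - 260*C/7 - 50*C²/7)
R = 8828 (R = -8320 + 17148 = 8828)
U(28/30 + 63/68, -223) + R = (-58/7 - 260/7*(-223) - 50/7*(-223)²) + 8828 = (-58/7 + 57980/7 - 50/7*49729) + 8828 = (-58/7 + 57980/7 - 2486450/7) + 8828 = -2428528/7 + 8828 = -2366732/7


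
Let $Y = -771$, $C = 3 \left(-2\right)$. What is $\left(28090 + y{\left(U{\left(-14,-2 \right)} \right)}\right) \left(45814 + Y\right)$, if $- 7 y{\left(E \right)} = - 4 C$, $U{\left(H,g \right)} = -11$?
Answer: $\frac{8855724058}{7} \approx 1.2651 \cdot 10^{9}$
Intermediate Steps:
$C = -6$
$y{\left(E \right)} = - \frac{24}{7}$ ($y{\left(E \right)} = - \frac{\left(-4\right) \left(-6\right)}{7} = \left(- \frac{1}{7}\right) 24 = - \frac{24}{7}$)
$\left(28090 + y{\left(U{\left(-14,-2 \right)} \right)}\right) \left(45814 + Y\right) = \left(28090 - \frac{24}{7}\right) \left(45814 - 771\right) = \frac{196606}{7} \cdot 45043 = \frac{8855724058}{7}$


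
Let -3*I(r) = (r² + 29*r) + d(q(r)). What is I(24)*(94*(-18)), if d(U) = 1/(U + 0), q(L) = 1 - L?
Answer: 16499820/23 ≈ 7.1738e+5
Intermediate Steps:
d(U) = 1/U
I(r) = -29*r/3 - r²/3 - 1/(3*(1 - r)) (I(r) = -((r² + 29*r) + 1/(1 - r))/3 = -(r² + 1/(1 - r) + 29*r)/3 = -29*r/3 - r²/3 - 1/(3*(1 - r)))
I(24)*(94*(-18)) = ((1 - 1*24*(-1 + 24)*(29 + 24))/(3*(-1 + 24)))*(94*(-18)) = ((⅓)*(1 - 1*24*23*53)/23)*(-1692) = ((⅓)*(1/23)*(1 - 29256))*(-1692) = ((⅓)*(1/23)*(-29255))*(-1692) = -29255/69*(-1692) = 16499820/23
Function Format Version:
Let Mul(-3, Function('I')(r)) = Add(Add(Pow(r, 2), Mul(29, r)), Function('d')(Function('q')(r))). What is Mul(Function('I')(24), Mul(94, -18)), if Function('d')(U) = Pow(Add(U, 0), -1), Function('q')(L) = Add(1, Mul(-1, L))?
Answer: Rational(16499820, 23) ≈ 7.1738e+5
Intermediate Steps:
Function('d')(U) = Pow(U, -1)
Function('I')(r) = Add(Mul(Rational(-29, 3), r), Mul(Rational(-1, 3), Pow(r, 2)), Mul(Rational(-1, 3), Pow(Add(1, Mul(-1, r)), -1))) (Function('I')(r) = Mul(Rational(-1, 3), Add(Add(Pow(r, 2), Mul(29, r)), Pow(Add(1, Mul(-1, r)), -1))) = Mul(Rational(-1, 3), Add(Pow(r, 2), Pow(Add(1, Mul(-1, r)), -1), Mul(29, r))) = Add(Mul(Rational(-29, 3), r), Mul(Rational(-1, 3), Pow(r, 2)), Mul(Rational(-1, 3), Pow(Add(1, Mul(-1, r)), -1))))
Mul(Function('I')(24), Mul(94, -18)) = Mul(Mul(Rational(1, 3), Pow(Add(-1, 24), -1), Add(1, Mul(-1, 24, Add(-1, 24), Add(29, 24)))), Mul(94, -18)) = Mul(Mul(Rational(1, 3), Pow(23, -1), Add(1, Mul(-1, 24, 23, 53))), -1692) = Mul(Mul(Rational(1, 3), Rational(1, 23), Add(1, -29256)), -1692) = Mul(Mul(Rational(1, 3), Rational(1, 23), -29255), -1692) = Mul(Rational(-29255, 69), -1692) = Rational(16499820, 23)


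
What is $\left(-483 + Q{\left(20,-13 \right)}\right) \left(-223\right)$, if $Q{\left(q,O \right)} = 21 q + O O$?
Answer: $-23638$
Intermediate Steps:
$Q{\left(q,O \right)} = O^{2} + 21 q$ ($Q{\left(q,O \right)} = 21 q + O^{2} = O^{2} + 21 q$)
$\left(-483 + Q{\left(20,-13 \right)}\right) \left(-223\right) = \left(-483 + \left(\left(-13\right)^{2} + 21 \cdot 20\right)\right) \left(-223\right) = \left(-483 + \left(169 + 420\right)\right) \left(-223\right) = \left(-483 + 589\right) \left(-223\right) = 106 \left(-223\right) = -23638$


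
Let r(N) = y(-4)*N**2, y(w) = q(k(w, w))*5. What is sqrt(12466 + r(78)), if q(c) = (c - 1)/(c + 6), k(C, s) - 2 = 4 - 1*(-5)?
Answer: sqrt(8774074)/17 ≈ 174.24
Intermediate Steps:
k(C, s) = 11 (k(C, s) = 2 + (4 - 1*(-5)) = 2 + (4 + 5) = 2 + 9 = 11)
q(c) = (-1 + c)/(6 + c)
y(w) = 50/17 (y(w) = ((-1 + 11)/(6 + 11))*5 = (10/17)*5 = 50/17)
r(N) = 50*N**2/17
sqrt(12466 + r(78)) = sqrt(12466 + (50/17)*78**2) = sqrt(12466 + (50/17)*6084) = sqrt(12466 + 304200/17) = sqrt(516122/17) = sqrt(8774074)/17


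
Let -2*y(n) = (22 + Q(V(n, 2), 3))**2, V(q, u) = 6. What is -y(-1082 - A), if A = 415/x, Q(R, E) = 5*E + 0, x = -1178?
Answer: 1369/2 ≈ 684.50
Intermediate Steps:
Q(R, E) = 5*E
A = -415/1178 (A = 415/(-1178) = 415*(-1/1178) = -415/1178 ≈ -0.35229)
y(n) = -1369/2 (y(n) = -(22 + 5*3)**2/2 = -(22 + 15)**2/2 = -1/2*37**2 = -1/2*1369 = -1369/2)
-y(-1082 - A) = -1*(-1369/2) = 1369/2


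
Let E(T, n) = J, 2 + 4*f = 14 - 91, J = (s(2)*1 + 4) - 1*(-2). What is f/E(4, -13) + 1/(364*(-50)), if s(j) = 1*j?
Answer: -179729/72800 ≈ -2.4688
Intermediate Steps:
s(j) = j
J = 8 (J = (2*1 + 4) - 1*(-2) = (2 + 4) + 2 = 6 + 2 = 8)
f = -79/4 (f = -½ + (14 - 91)/4 = -½ + (¼)*(-77) = -½ - 77/4 = -79/4 ≈ -19.750)
E(T, n) = 8
f/E(4, -13) + 1/(364*(-50)) = -79/4/8 + 1/(364*(-50)) = -79/4*⅛ + (1/364)*(-1/50) = -79/32 - 1/18200 = -179729/72800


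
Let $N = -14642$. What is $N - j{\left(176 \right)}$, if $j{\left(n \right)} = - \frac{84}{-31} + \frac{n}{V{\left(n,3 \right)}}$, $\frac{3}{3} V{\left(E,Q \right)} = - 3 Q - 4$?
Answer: $- \frac{5896362}{403} \approx -14631.0$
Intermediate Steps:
$V{\left(E,Q \right)} = -4 - 3 Q$ ($V{\left(E,Q \right)} = - 3 Q - 4 = -4 - 3 Q$)
$j{\left(n \right)} = \frac{84}{31} - \frac{n}{13}$ ($j{\left(n \right)} = - \frac{84}{-31} + \frac{n}{-4 - 9} = \left(-84\right) \left(- \frac{1}{31}\right) + \frac{n}{-4 - 9} = \frac{84}{31} + \frac{n}{-13} = \frac{84}{31} + n \left(- \frac{1}{13}\right) = \frac{84}{31} - \frac{n}{13}$)
$N - j{\left(176 \right)} = -14642 - \left(\frac{84}{31} - \frac{176}{13}\right) = -14642 - - \frac{4364}{403} = -14642 + \frac{4364}{403} = - \frac{5896362}{403}$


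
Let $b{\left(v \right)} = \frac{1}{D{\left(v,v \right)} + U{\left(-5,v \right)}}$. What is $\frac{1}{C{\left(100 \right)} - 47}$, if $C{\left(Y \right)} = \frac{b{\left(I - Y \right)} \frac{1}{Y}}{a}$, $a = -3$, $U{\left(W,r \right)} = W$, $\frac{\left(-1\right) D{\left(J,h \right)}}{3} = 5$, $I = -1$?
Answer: $- \frac{6000}{281999} \approx -0.021277$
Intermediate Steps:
$D{\left(J,h \right)} = -15$ ($D{\left(J,h \right)} = \left(-3\right) 5 = -15$)
$b{\left(v \right)} = - \frac{1}{20}$ ($b{\left(v \right)} = \frac{1}{-15 - 5} = \frac{1}{-20} = - \frac{1}{20}$)
$C{\left(Y \right)} = \frac{1}{60 Y}$ ($C{\left(Y \right)} = \frac{\left(- \frac{1}{20}\right) \frac{1}{Y}}{-3} = - \frac{1}{20 Y} \left(- \frac{1}{3}\right) = \frac{1}{60 Y}$)
$\frac{1}{C{\left(100 \right)} - 47} = \frac{1}{\frac{1}{60 \cdot 100} - 47} = \frac{1}{\frac{1}{60} \cdot \frac{1}{100} - 47} = \frac{1}{\frac{1}{6000} - 47} = \frac{1}{- \frac{281999}{6000}} = - \frac{6000}{281999}$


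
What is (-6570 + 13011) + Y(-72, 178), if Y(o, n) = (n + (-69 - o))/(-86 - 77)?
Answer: 1049702/163 ≈ 6439.9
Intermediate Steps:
Y(o, n) = 69/163 - n/163 + o/163 (Y(o, n) = (-69 + n - o)/(-163) = (-69 + n - o)*(-1/163) = 69/163 - n/163 + o/163)
(-6570 + 13011) + Y(-72, 178) = (-6570 + 13011) + (69/163 - 1/163*178 + (1/163)*(-72)) = 6441 + (69/163 - 178/163 - 72/163) = 6441 - 181/163 = 1049702/163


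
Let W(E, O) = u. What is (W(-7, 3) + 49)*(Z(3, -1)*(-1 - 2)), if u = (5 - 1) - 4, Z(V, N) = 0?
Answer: 0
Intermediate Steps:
u = 0 (u = 4 - 4 = 0)
W(E, O) = 0
(W(-7, 3) + 49)*(Z(3, -1)*(-1 - 2)) = (0 + 49)*(0*(-1 - 2)) = 49*(0*(-3)) = 49*0 = 0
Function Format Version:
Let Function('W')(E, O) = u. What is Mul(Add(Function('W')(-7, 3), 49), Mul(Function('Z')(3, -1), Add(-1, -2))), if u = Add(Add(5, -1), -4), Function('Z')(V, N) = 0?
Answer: 0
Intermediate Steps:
u = 0 (u = Add(4, -4) = 0)
Function('W')(E, O) = 0
Mul(Add(Function('W')(-7, 3), 49), Mul(Function('Z')(3, -1), Add(-1, -2))) = Mul(Add(0, 49), Mul(0, Add(-1, -2))) = Mul(49, Mul(0, -3)) = Mul(49, 0) = 0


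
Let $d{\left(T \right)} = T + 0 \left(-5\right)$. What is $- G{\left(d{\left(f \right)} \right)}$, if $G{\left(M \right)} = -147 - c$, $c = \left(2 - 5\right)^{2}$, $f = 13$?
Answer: $156$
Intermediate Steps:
$d{\left(T \right)} = T$ ($d{\left(T \right)} = T + 0 = T$)
$c = 9$ ($c = \left(-3\right)^{2} = 9$)
$G{\left(M \right)} = -156$ ($G{\left(M \right)} = -147 - 9 = -156$)
$- G{\left(d{\left(f \right)} \right)} = \left(-1\right) \left(-156\right) = 156$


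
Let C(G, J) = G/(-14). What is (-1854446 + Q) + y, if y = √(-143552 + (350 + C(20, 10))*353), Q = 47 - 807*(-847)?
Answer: -1170870 + 2*I*√251202/7 ≈ -1.1709e+6 + 143.2*I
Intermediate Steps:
C(G, J) = -G/14 (C(G, J) = G*(-1/14) = -G/14)
Q = 683576 (Q = 47 + 683529 = 683576)
y = 2*I*√251202/7 (y = √(-143552 + (350 - 1/14*20)*353) = √(-143552 + (350 - 10/7)*353) = √(-143552 + (2440/7)*353) = √(-143552 + 861320/7) = √(-143544/7) = 2*I*√251202/7 ≈ 143.2*I)
(-1854446 + Q) + y = (-1854446 + 683576) + 2*I*√251202/7 = -1170870 + 2*I*√251202/7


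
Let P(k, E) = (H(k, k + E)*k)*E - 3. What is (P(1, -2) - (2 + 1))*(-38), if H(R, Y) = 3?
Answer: 456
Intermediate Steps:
P(k, E) = -3 + 3*E*k (P(k, E) = (3*k)*E - 3 = 3*E*k - 3 = -3 + 3*E*k)
(P(1, -2) - (2 + 1))*(-38) = ((-3 + 3*(-2)*1) - (2 + 1))*(-38) = ((-3 - 6) - 1*3)*(-38) = (-9 - 3)*(-38) = -12*(-38) = 456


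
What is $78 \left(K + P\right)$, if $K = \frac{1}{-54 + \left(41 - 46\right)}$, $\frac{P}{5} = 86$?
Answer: $\frac{1978782}{59} \approx 33539.0$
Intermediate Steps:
$P = 430$ ($P = 5 \cdot 86 = 430$)
$K = - \frac{1}{59}$ ($K = \frac{1}{-54 - 5} = \frac{1}{-59} = - \frac{1}{59} \approx -0.016949$)
$78 \left(K + P\right) = 78 \left(- \frac{1}{59} + 430\right) = 78 \cdot \frac{25369}{59} = \frac{1978782}{59}$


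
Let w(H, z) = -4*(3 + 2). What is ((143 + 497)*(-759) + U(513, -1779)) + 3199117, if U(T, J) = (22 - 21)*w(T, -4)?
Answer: 2713337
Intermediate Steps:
w(H, z) = -20 (w(H, z) = -4*5 = -20)
U(T, J) = -20 (U(T, J) = (22 - 21)*(-20) = 1*(-20) = -20)
((143 + 497)*(-759) + U(513, -1779)) + 3199117 = ((143 + 497)*(-759) - 20) + 3199117 = (640*(-759) - 20) + 3199117 = (-485760 - 20) + 3199117 = -485780 + 3199117 = 2713337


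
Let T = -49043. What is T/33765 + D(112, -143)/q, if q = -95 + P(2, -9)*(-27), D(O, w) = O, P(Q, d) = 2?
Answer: -11089087/5030985 ≈ -2.2042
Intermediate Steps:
q = -149 (q = -95 + 2*(-27) = -95 - 54 = -149)
T/33765 + D(112, -143)/q = -49043/33765 + 112/(-149) = -49043*1/33765 + 112*(-1/149) = -49043/33765 - 112/149 = -11089087/5030985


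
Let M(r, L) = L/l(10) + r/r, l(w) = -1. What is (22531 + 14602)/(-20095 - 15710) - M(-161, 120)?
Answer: 4223662/35805 ≈ 117.96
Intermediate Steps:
M(r, L) = 1 - L (M(r, L) = L/(-1) + r/r = L*(-1) + 1 = -L + 1 = 1 - L)
(22531 + 14602)/(-20095 - 15710) - M(-161, 120) = (22531 + 14602)/(-20095 - 15710) - (1 - 1*120) = 37133/(-35805) - (1 - 120) = 37133*(-1/35805) - 1*(-119) = -37133/35805 + 119 = 4223662/35805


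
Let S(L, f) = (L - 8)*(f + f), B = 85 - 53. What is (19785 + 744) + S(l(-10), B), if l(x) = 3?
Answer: 20209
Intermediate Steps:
B = 32
S(L, f) = 2*f*(-8 + L) (S(L, f) = (-8 + L)*(2*f) = 2*f*(-8 + L))
(19785 + 744) + S(l(-10), B) = (19785 + 744) + 2*32*(-8 + 3) = 20529 + 2*32*(-5) = 20529 - 320 = 20209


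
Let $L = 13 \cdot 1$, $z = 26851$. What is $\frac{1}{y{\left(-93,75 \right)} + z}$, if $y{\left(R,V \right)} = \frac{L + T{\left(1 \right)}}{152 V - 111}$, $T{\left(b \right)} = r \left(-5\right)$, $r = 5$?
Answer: $\frac{3763}{101040309} \approx 3.7243 \cdot 10^{-5}$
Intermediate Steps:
$T{\left(b \right)} = -25$ ($T{\left(b \right)} = 5 \left(-5\right) = -25$)
$L = 13$
$y{\left(R,V \right)} = - \frac{12}{-111 + 152 V}$ ($y{\left(R,V \right)} = \frac{13 - 25}{152 V - 111} = - \frac{12}{-111 + 152 V}$)
$\frac{1}{y{\left(-93,75 \right)} + z} = \frac{1}{- \frac{12}{-111 + 152 \cdot 75} + 26851} = \frac{1}{- \frac{12}{-111 + 11400} + 26851} = \frac{1}{- \frac{12}{11289} + 26851} = \frac{1}{\left(-12\right) \frac{1}{11289} + 26851} = \frac{1}{- \frac{4}{3763} + 26851} = \frac{1}{\frac{101040309}{3763}} = \frac{3763}{101040309}$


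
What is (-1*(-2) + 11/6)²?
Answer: 529/36 ≈ 14.694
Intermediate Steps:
(-1*(-2) + 11/6)² = (2 + 11*(⅙))² = (2 + 11/6)² = (23/6)² = 529/36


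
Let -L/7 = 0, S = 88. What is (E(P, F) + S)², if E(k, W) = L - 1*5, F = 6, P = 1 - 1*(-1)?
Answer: 6889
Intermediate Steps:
P = 2 (P = 1 + 1 = 2)
L = 0 (L = -7*0 = 0)
E(k, W) = -5 (E(k, W) = 0 - 1*5 = 0 - 5 = -5)
(E(P, F) + S)² = (-5 + 88)² = 83² = 6889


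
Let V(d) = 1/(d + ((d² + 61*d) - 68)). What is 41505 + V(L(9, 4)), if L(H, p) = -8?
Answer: 20752499/500 ≈ 41505.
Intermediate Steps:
V(d) = 1/(-68 + d² + 62*d) (V(d) = 1/(d + (-68 + d² + 61*d)) = 1/(-68 + d² + 62*d))
41505 + V(L(9, 4)) = 41505 + 1/(-68 + (-8)² + 62*(-8)) = 41505 + 1/(-68 + 64 - 496) = 41505 + 1/(-500) = 41505 - 1/500 = 20752499/500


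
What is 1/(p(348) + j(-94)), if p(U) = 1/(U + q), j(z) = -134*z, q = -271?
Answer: 77/969893 ≈ 7.9390e-5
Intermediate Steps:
p(U) = 1/(-271 + U) (p(U) = 1/(U - 271) = 1/(-271 + U))
1/(p(348) + j(-94)) = 1/(1/(-271 + 348) - 134*(-94)) = 1/(1/77 + 12596) = 1/(969893/77) = 77/969893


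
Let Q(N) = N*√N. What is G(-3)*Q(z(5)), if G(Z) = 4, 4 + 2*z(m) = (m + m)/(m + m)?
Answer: -3*I*√6 ≈ -7.3485*I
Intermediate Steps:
z(m) = -3/2 (z(m) = -2 + ((m + m)/(m + m))/2 = -2 + ((2*m)/((2*m)))/2 = -2 + ((2*m)*(1/(2*m)))/2 = -2 + (½)*1 = -2 + ½ = -3/2)
Q(N) = N^(3/2)
G(-3)*Q(z(5)) = 4*(-3/2)^(3/2) = 4*(-3*I*√6/4) = -3*I*√6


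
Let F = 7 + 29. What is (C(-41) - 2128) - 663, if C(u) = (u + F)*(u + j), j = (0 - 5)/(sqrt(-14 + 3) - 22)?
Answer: -23284/9 - 5*I*sqrt(11)/99 ≈ -2587.1 - 0.16751*I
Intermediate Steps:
F = 36
j = -5/(-22 + I*sqrt(11)) (j = -5/(sqrt(-11) - 22) = -5/(I*sqrt(11) - 22) = -5/(-22 + I*sqrt(11)) ≈ 0.22222 + 0.033501*I)
C(u) = (36 + u)*(2/9 + u + I*sqrt(11)/99) (C(u) = (u + 36)*(u + (2/9 + I*sqrt(11)/99)) = (36 + u)*(2/9 + u + I*sqrt(11)/99))
(C(-41) - 2128) - 663 = ((8 + (-41)**2 + (326/9)*(-41) + 4*I*sqrt(11)/11 + (1/99)*I*(-41)*sqrt(11)) - 2128) - 663 = ((8 + 1681 - 13366/9 + 4*I*sqrt(11)/11 - 41*I*sqrt(11)/99) - 2128) - 663 = ((1835/9 - 5*I*sqrt(11)/99) - 2128) - 663 = (-17317/9 - 5*I*sqrt(11)/99) - 663 = -23284/9 - 5*I*sqrt(11)/99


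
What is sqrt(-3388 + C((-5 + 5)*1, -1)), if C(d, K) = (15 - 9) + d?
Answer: I*sqrt(3382) ≈ 58.155*I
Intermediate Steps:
C(d, K) = 6 + d
sqrt(-3388 + C((-5 + 5)*1, -1)) = sqrt(-3388 + (6 + (-5 + 5)*1)) = sqrt(-3388 + (6 + 0*1)) = sqrt(-3388 + (6 + 0)) = sqrt(-3388 + 6) = sqrt(-3382) = I*sqrt(3382)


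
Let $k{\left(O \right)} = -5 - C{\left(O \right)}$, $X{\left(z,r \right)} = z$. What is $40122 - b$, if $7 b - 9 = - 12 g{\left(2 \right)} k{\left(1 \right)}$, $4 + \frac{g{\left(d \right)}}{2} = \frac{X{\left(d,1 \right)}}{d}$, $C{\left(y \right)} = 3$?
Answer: $40203$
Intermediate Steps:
$g{\left(d \right)} = -6$ ($g{\left(d \right)} = -8 + 2 \frac{d}{d} = -8 + 2 \cdot 1 = -8 + 2 = -6$)
$k{\left(O \right)} = -8$ ($k{\left(O \right)} = -5 - 3 = -8$)
$b = -81$ ($b = \frac{9}{7} + \frac{\left(-12\right) \left(-6\right) \left(-8\right)}{7} = \frac{9}{7} + \frac{72 \left(-8\right)}{7} = \frac{9}{7} + \frac{1}{7} \left(-576\right) = \frac{9}{7} - \frac{576}{7} = -81$)
$40122 - b = 40122 - -81 = 40122 + 81 = 40203$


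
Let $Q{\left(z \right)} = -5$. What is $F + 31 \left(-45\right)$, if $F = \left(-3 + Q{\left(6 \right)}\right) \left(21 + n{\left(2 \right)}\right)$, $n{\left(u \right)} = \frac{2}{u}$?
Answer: $-1571$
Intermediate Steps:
$F = -176$ ($F = \left(-3 - 5\right) \left(21 + \frac{2}{2}\right) = - 8 \left(21 + 2 \cdot \frac{1}{2}\right) = - 8 \left(21 + 1\right) = \left(-8\right) 22 = -176$)
$F + 31 \left(-45\right) = -176 + 31 \left(-45\right) = -176 - 1395 = -1571$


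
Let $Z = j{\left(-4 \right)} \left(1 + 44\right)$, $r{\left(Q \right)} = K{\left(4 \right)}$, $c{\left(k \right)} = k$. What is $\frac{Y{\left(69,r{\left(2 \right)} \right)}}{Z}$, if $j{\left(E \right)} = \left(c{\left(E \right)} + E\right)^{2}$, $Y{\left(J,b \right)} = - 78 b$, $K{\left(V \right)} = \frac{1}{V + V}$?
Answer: $- \frac{13}{3840} \approx -0.0033854$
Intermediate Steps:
$K{\left(V \right)} = \frac{1}{2 V}$
$r{\left(Q \right)} = \frac{1}{8}$ ($r{\left(Q \right)} = \frac{1}{2 \cdot 4} = \frac{1}{2} \cdot \frac{1}{4} = \frac{1}{8}$)
$j{\left(E \right)} = 4 E^{2}$ ($j{\left(E \right)} = \left(E + E\right)^{2} = \left(2 E\right)^{2} = 4 E^{2}$)
$Z = 2880$ ($Z = 4 \left(-4\right)^{2} \left(1 + 44\right) = 4 \cdot 16 \cdot 45 = 64 \cdot 45 = 2880$)
$\frac{Y{\left(69,r{\left(2 \right)} \right)}}{Z} = \frac{\left(-78\right) \frac{1}{8}}{2880} = \left(- \frac{39}{4}\right) \frac{1}{2880} = - \frac{13}{3840}$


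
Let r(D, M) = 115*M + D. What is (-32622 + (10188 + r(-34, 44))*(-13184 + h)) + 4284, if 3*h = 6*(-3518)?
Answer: -307655418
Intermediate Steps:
h = -7036 (h = (6*(-3518))/3 = (1/3)*(-21108) = -7036)
r(D, M) = D + 115*M
(-32622 + (10188 + r(-34, 44))*(-13184 + h)) + 4284 = (-32622 + (10188 + (-34 + 115*44))*(-13184 - 7036)) + 4284 = (-32622 + (10188 + (-34 + 5060))*(-20220)) + 4284 = (-32622 + (10188 + 5026)*(-20220)) + 4284 = (-32622 + 15214*(-20220)) + 4284 = (-32622 - 307627080) + 4284 = -307659702 + 4284 = -307655418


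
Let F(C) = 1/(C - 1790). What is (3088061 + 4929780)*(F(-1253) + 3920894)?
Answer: 95663109502347881/3043 ≈ 3.1437e+13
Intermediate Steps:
F(C) = 1/(-1790 + C)
(3088061 + 4929780)*(F(-1253) + 3920894) = (3088061 + 4929780)*(1/(-1790 - 1253) + 3920894) = 8017841*(1/(-3043) + 3920894) = 8017841*(-1/3043 + 3920894) = 8017841*(11931280441/3043) = 95663109502347881/3043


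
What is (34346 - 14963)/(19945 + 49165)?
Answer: 19383/69110 ≈ 0.28047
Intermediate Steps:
(34346 - 14963)/(19945 + 49165) = 19383/69110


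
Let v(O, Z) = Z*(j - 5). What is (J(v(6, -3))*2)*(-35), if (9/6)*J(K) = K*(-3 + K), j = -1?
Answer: -12600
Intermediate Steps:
v(O, Z) = -6*Z (v(O, Z) = Z*(-1 - 5) = Z*(-6) = -6*Z)
J(K) = 2*K*(-3 + K)/3 (J(K) = 2*(K*(-3 + K))/3 = 2*K*(-3 + K)/3)
(J(v(6, -3))*2)*(-35) = ((2*(-6*(-3))*(-3 - 6*(-3))/3)*2)*(-35) = (((⅔)*18*(-3 + 18))*2)*(-35) = (((⅔)*18*15)*2)*(-35) = (180*2)*(-35) = 360*(-35) = -12600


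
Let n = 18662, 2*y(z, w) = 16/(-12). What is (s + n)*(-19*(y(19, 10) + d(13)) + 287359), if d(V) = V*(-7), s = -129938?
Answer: -32169965784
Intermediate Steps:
d(V) = -7*V
y(z, w) = -⅔ (y(z, w) = (16/(-12))/2 = (16*(-1/12))/2 = (½)*(-4/3) = -⅔)
(s + n)*(-19*(y(19, 10) + d(13)) + 287359) = (-129938 + 18662)*(-19*(-⅔ - 7*13) + 287359) = -111276*(-19*(-⅔ - 91) + 287359) = -111276*(-19*(-275/3) + 287359) = -111276*(5225/3 + 287359) = -111276*867302/3 = -32169965784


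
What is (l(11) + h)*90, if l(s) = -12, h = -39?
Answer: -4590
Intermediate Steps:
(l(11) + h)*90 = (-12 - 39)*90 = -51*90 = -4590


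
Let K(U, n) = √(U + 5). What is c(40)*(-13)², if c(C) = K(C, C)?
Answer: 507*√5 ≈ 1133.7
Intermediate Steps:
K(U, n) = √(5 + U)
c(C) = √(5 + C)
c(40)*(-13)² = √(5 + 40)*(-13)² = √45*169 = (3*√5)*169 = 507*√5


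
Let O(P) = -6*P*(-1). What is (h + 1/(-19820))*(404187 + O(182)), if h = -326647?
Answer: -2623834420152939/19820 ≈ -1.3238e+11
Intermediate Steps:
O(P) = 6*P
(h + 1/(-19820))*(404187 + O(182)) = (-326647 + 1/(-19820))*(404187 + 6*182) = (-326647 - 1/19820)*(404187 + 1092) = -6474143541/19820*405279 = -2623834420152939/19820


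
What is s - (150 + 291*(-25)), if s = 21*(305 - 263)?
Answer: 8007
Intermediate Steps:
s = 882 (s = 21*42 = 882)
s - (150 + 291*(-25)) = 882 - (150 + 291*(-25)) = 882 - (150 - 7275) = 882 - 1*(-7125) = 882 + 7125 = 8007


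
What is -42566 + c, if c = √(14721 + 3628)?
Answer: -42566 + √18349 ≈ -42431.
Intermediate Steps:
c = √18349 ≈ 135.46
-42566 + c = -42566 + √18349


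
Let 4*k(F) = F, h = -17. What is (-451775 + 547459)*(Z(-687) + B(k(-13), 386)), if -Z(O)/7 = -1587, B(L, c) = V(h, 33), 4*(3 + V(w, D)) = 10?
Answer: 1062905714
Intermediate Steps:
k(F) = F/4
V(w, D) = -½ (V(w, D) = -3 + (¼)*10 = -3 + 5/2 = -½)
B(L, c) = -½
Z(O) = 11109 (Z(O) = -7*(-1587) = 11109)
(-451775 + 547459)*(Z(-687) + B(k(-13), 386)) = (-451775 + 547459)*(11109 - ½) = 95684*(22217/2) = 1062905714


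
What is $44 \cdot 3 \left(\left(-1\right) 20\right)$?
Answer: $-2640$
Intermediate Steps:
$44 \cdot 3 \left(\left(-1\right) 20\right) = 132 \left(-20\right) = -2640$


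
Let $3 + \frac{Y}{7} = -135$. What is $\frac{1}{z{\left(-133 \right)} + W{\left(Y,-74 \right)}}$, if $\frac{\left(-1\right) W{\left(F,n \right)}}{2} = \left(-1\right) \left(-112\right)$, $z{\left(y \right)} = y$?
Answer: $- \frac{1}{357} \approx -0.0028011$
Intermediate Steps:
$Y = -966$ ($Y = -21 + 7 \left(-135\right) = -21 - 945 = -966$)
$W{\left(F,n \right)} = -224$ ($W{\left(F,n \right)} = - 2 \left(\left(-1\right) \left(-112\right)\right) = \left(-2\right) 112 = -224$)
$\frac{1}{z{\left(-133 \right)} + W{\left(Y,-74 \right)}} = \frac{1}{-133 - 224} = \frac{1}{-357} = - \frac{1}{357}$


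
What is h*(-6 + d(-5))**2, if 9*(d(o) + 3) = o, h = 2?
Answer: 14792/81 ≈ 182.62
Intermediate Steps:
d(o) = -3 + o/9
h*(-6 + d(-5))**2 = 2*(-6 + (-3 + (1/9)*(-5)))**2 = 2*(-6 + (-3 - 5/9))**2 = 2*(-6 - 32/9)**2 = 2*(-86/9)**2 = 2*(7396/81) = 14792/81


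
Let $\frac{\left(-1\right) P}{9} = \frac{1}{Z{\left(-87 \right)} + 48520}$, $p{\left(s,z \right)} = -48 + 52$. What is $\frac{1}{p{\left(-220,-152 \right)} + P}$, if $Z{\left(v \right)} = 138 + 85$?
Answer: $\frac{48743}{194963} \approx 0.25001$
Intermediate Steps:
$p{\left(s,z \right)} = 4$
$Z{\left(v \right)} = 223$
$P = - \frac{9}{48743}$ ($P = - \frac{9}{223 + 48520} = - \frac{9}{48743} \approx -0.00018464$)
$\frac{1}{p{\left(-220,-152 \right)} + P} = \frac{1}{4 - \frac{9}{48743}} = \frac{1}{\frac{194963}{48743}} = \frac{48743}{194963}$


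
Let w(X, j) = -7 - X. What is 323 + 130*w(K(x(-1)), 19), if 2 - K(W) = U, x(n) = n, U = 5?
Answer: -197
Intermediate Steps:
K(W) = -3 (K(W) = 2 - 1*5 = 2 - 5 = -3)
323 + 130*w(K(x(-1)), 19) = 323 + 130*(-7 - 1*(-3)) = 323 + 130*(-7 + 3) = 323 + 130*(-4) = 323 - 520 = -197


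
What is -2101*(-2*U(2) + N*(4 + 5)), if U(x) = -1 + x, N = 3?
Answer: -52525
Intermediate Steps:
-2101*(-2*U(2) + N*(4 + 5)) = -2101*(-2*(-1 + 2) + 3*(4 + 5)) = -2101*(-2*1 + 3*9) = -2101*(-2 + 27) = -2101*25 = -52525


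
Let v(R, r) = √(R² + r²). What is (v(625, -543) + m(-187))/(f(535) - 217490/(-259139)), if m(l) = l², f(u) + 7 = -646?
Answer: -9061831691/169000277 - 259139*√685474/169000277 ≈ -54.890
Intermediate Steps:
f(u) = -653 (f(u) = -7 - 646 = -653)
(v(625, -543) + m(-187))/(f(535) - 217490/(-259139)) = (√(625² + (-543)²) + (-187)²)/(-653 - 217490/(-259139)) = (√(390625 + 294849) + 34969)/(-653 - 217490*(-1/259139)) = (√685474 + 34969)/(-653 + 217490/259139) = (34969 + √685474)/(-169000277/259139) = (34969 + √685474)*(-259139/169000277) = -9061831691/169000277 - 259139*√685474/169000277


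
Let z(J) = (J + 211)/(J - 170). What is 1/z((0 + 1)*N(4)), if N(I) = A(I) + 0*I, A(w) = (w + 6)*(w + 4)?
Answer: -30/97 ≈ -0.30928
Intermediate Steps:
A(w) = (4 + w)*(6 + w) (A(w) = (6 + w)*(4 + w) = (4 + w)*(6 + w))
N(I) = 24 + I**2 + 10*I (N(I) = (24 + I**2 + 10*I) + 0*I = (24 + I**2 + 10*I) + 0 = 24 + I**2 + 10*I)
z(J) = (211 + J)/(-170 + J)
1/z((0 + 1)*N(4)) = 1/((211 + (0 + 1)*(24 + 4**2 + 10*4))/(-170 + (0 + 1)*(24 + 4**2 + 10*4))) = 1/((211 + 1*(24 + 16 + 40))/(-170 + 1*(24 + 16 + 40))) = 1/((211 + 1*80)/(-170 + 1*80)) = 1/((211 + 80)/(-170 + 80)) = 1/(291/(-90)) = 1/(-1/90*291) = 1/(-97/30) = -30/97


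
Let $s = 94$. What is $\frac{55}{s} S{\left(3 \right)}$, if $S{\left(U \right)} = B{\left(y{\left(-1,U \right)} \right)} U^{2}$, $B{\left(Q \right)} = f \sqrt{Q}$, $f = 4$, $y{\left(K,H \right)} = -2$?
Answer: $\frac{990 i \sqrt{2}}{47} \approx 29.789 i$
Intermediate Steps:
$B{\left(Q \right)} = 4 \sqrt{Q}$
$S{\left(U \right)} = 4 i \sqrt{2} U^{2}$ ($S{\left(U \right)} = 4 \sqrt{-2} U^{2} = 4 i \sqrt{2} U^{2}$)
$\frac{55}{s} S{\left(3 \right)} = \frac{55}{94} \cdot 4 i \sqrt{2} \cdot 3^{2} = 55 \cdot \frac{1}{94} \cdot 4 i \sqrt{2} \cdot 9 = \frac{55 \cdot 36 i \sqrt{2}}{94} = \frac{990 i \sqrt{2}}{47}$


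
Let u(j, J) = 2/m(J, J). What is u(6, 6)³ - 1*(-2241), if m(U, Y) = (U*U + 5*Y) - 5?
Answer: 508664429/226981 ≈ 2241.0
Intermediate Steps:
m(U, Y) = -5 + U² + 5*Y (m(U, Y) = (U² + 5*Y) - 5 = -5 + U² + 5*Y)
u(j, J) = 2/(-5 + J² + 5*J)
u(6, 6)³ - 1*(-2241) = (2/(-5 + 6² + 5*6))³ - 1*(-2241) = (2/(-5 + 36 + 30))³ + 2241 = (2/61)³ + 2241 = 8/226981 + 2241 = 508664429/226981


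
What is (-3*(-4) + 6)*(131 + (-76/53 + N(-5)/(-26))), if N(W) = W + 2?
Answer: 1608309/689 ≈ 2334.3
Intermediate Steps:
N(W) = 2 + W
(-3*(-4) + 6)*(131 + (-76/53 + N(-5)/(-26))) = (-3*(-4) + 6)*(131 + (-76/53 + (2 - 5)/(-26))) = (12 + 6)*(131 + (-76*1/53 - 3*(-1/26))) = 18*(131 + (-76/53 + 3/26)) = 18*(131 - 1817/1378) = 18*(178701/1378) = 1608309/689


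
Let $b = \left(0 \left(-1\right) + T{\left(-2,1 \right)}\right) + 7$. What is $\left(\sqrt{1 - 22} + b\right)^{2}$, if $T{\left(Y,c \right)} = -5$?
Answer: $\left(2 + i \sqrt{21}\right)^{2} \approx -17.0 + 18.33 i$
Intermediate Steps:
$b = 2$ ($b = \left(0 \left(-1\right) - 5\right) + 7 = \left(0 - 5\right) + 7 = -5 + 7 = 2$)
$\left(\sqrt{1 - 22} + b\right)^{2} = \left(\sqrt{1 - 22} + 2\right)^{2} = \left(\sqrt{-21} + 2\right)^{2} = \left(i \sqrt{21} + 2\right)^{2} = \left(2 + i \sqrt{21}\right)^{2}$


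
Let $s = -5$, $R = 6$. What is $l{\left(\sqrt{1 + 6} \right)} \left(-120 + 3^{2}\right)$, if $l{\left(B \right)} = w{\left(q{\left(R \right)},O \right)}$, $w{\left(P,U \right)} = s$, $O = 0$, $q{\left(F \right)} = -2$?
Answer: $555$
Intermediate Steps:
$w{\left(P,U \right)} = -5$
$l{\left(B \right)} = -5$
$l{\left(\sqrt{1 + 6} \right)} \left(-120 + 3^{2}\right) = - 5 \left(-120 + 3^{2}\right) = - 5 \left(-120 + 9\right) = \left(-5\right) \left(-111\right) = 555$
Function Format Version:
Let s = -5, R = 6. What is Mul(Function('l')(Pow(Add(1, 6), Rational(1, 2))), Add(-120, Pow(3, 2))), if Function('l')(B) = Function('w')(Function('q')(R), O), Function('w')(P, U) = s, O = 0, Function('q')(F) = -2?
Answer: 555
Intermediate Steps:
Function('w')(P, U) = -5
Function('l')(B) = -5
Mul(Function('l')(Pow(Add(1, 6), Rational(1, 2))), Add(-120, Pow(3, 2))) = Mul(-5, Add(-120, Pow(3, 2))) = Mul(-5, Add(-120, 9)) = Mul(-5, -111) = 555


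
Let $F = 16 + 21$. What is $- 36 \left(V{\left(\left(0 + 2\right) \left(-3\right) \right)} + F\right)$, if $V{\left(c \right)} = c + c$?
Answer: $-900$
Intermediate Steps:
$V{\left(c \right)} = 2 c$
$F = 37$
$- 36 \left(V{\left(\left(0 + 2\right) \left(-3\right) \right)} + F\right) = - 36 \left(2 \left(0 + 2\right) \left(-3\right) + 37\right) = - 36 \left(2 \cdot 2 \left(-3\right) + 37\right) = - 36 \left(2 \left(-6\right) + 37\right) = - 36 \left(-12 + 37\right) = \left(-36\right) 25 = -900$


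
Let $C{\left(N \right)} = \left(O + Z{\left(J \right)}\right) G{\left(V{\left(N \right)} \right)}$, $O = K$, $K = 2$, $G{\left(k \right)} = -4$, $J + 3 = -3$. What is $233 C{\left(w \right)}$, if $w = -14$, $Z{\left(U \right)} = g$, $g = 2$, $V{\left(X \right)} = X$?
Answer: $-3728$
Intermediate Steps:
$J = -6$ ($J = -3 - 3 = -6$)
$Z{\left(U \right)} = 2$
$O = 2$
$C{\left(N \right)} = -16$ ($C{\left(N \right)} = \left(2 + 2\right) \left(-4\right) = 4 \left(-4\right) = -16$)
$233 C{\left(w \right)} = 233 \left(-16\right) = -3728$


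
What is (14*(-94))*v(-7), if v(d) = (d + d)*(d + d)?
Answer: -257936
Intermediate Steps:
v(d) = 4*d² (v(d) = (2*d)*(2*d) = 4*d²)
(14*(-94))*v(-7) = (14*(-94))*(4*(-7)²) = -5264*49 = -1316*196 = -257936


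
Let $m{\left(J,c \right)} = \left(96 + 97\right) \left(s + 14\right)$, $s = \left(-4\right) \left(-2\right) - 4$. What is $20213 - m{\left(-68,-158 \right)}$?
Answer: $16739$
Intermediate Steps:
$s = 4$ ($s = 8 - 4 = 4$)
$m{\left(J,c \right)} = 3474$ ($m{\left(J,c \right)} = \left(96 + 97\right) \left(4 + 14\right) = 193 \cdot 18 = 3474$)
$20213 - m{\left(-68,-158 \right)} = 20213 - 3474 = 16739$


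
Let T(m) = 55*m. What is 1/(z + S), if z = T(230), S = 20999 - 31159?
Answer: 1/2490 ≈ 0.00040161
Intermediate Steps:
S = -10160
z = 12650 (z = 55*230 = 12650)
1/(z + S) = 1/(12650 - 10160) = 1/2490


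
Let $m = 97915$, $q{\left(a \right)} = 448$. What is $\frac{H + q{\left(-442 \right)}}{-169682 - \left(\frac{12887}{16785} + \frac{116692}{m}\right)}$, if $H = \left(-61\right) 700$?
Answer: $\frac{396807430716}{1593577961225} \approx 0.249$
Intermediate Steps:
$H = -42700$
$\frac{H + q{\left(-442 \right)}}{-169682 - \left(\frac{12887}{16785} + \frac{116692}{m}\right)} = \frac{-42700 + 448}{-169682 - \left(\frac{12887}{16785} + \frac{116692}{97915}\right)} = - \frac{42252}{-169682 - \frac{128820233}{65740131}} = - \frac{42252}{- \frac{11155045728575}{65740131}} = \left(-42252\right) \left(- \frac{65740131}{11155045728575}\right) = \frac{396807430716}{1593577961225}$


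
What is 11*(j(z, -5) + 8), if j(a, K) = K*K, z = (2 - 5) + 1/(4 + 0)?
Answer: 363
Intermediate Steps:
z = -11/4 (z = -3 + 1/4 = -11/4 ≈ -2.7500)
j(a, K) = K**2
11*(j(z, -5) + 8) = 11*((-5)**2 + 8) = 11*(25 + 8) = 11*33 = 363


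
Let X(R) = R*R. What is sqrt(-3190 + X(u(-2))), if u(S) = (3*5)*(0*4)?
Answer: I*sqrt(3190) ≈ 56.48*I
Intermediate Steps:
u(S) = 0 (u(S) = 15*0 = 0)
X(R) = R**2
sqrt(-3190 + X(u(-2))) = sqrt(-3190 + 0**2) = sqrt(-3190 + 0) = sqrt(-3190) = I*sqrt(3190)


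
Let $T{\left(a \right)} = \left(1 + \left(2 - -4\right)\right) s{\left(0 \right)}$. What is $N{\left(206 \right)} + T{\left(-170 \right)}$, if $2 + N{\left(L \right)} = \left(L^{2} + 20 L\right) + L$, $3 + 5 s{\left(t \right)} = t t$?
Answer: $\frac{233779}{5} \approx 46756.0$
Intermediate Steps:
$s{\left(t \right)} = - \frac{3}{5} + \frac{t^{2}}{5}$ ($s{\left(t \right)} = - \frac{3}{5} + \frac{t t}{5} = - \frac{3}{5} + \frac{t^{2}}{5}$)
$N{\left(L \right)} = -2 + L^{2} + 21 L$ ($N{\left(L \right)} = -2 + \left(\left(L^{2} + 20 L\right) + L\right) = -2 + \left(L^{2} + 21 L\right) = -2 + L^{2} + 21 L$)
$T{\left(a \right)} = - \frac{21}{5}$ ($T{\left(a \right)} = \left(1 + \left(2 - -4\right)\right) \left(- \frac{3}{5} + \frac{0^{2}}{5}\right) = \left(1 + \left(2 + 4\right)\right) \left(- \frac{3}{5} + \frac{1}{5} \cdot 0\right) = \left(1 + 6\right) \left(- \frac{3}{5} + 0\right) = 7 \left(- \frac{3}{5}\right) = - \frac{21}{5}$)
$N{\left(206 \right)} + T{\left(-170 \right)} = \left(-2 + 206^{2} + 21 \cdot 206\right) - \frac{21}{5} = \left(-2 + 42436 + 4326\right) - \frac{21}{5} = 46760 - \frac{21}{5} = \frac{233779}{5}$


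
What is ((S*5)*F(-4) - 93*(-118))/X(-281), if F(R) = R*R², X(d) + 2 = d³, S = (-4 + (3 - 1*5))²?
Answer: 546/22188043 ≈ 2.4608e-5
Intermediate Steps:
S = 36 (S = (-4 + (3 - 5))² = (-4 - 2)² = (-6)² = 36)
X(d) = -2 + d³
F(R) = R³
((S*5)*F(-4) - 93*(-118))/X(-281) = ((36*5)*(-4)³ - 93*(-118))/(-2 + (-281)³) = (180*(-64) + 10974)/(-2 - 22188041) = (-11520 + 10974)/(-22188043) = -546*(-1/22188043) = 546/22188043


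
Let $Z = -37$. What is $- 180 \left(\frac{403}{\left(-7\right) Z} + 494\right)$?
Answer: $- \frac{23102820}{259} \approx -89200.0$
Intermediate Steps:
$- 180 \left(\frac{403}{\left(-7\right) Z} + 494\right) = - 180 \left(\frac{403}{\left(-7\right) \left(-37\right)} + 494\right) = - 180 \left(\frac{403}{259} + 494\right) = \left(-180\right) \frac{128349}{259} = - \frac{23102820}{259}$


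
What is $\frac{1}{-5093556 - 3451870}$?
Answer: $- \frac{1}{8545426} \approx -1.1702 \cdot 10^{-7}$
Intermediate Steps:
$\frac{1}{-5093556 - 3451870} = \frac{1}{-8545426} = - \frac{1}{8545426}$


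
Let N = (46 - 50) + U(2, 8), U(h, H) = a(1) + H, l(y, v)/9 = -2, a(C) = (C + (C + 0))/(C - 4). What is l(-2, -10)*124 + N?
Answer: -6686/3 ≈ -2228.7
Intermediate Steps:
a(C) = 2*C/(-4 + C) (a(C) = (C + C)/(-4 + C) = (2*C)/(-4 + C) = 2*C/(-4 + C))
l(y, v) = -18 (l(y, v) = 9*(-2) = -18)
U(h, H) = -⅔ + H (U(h, H) = 2*1/(-4 + 1) + H = 2*1/(-3) + H = 2*1*(-⅓) + H = -⅔ + H)
N = 10/3 (N = (46 - 50) + (-⅔ + 8) = -4 + 22/3 = 10/3 ≈ 3.3333)
l(-2, -10)*124 + N = -18*124 + 10/3 = -2232 + 10/3 = -6686/3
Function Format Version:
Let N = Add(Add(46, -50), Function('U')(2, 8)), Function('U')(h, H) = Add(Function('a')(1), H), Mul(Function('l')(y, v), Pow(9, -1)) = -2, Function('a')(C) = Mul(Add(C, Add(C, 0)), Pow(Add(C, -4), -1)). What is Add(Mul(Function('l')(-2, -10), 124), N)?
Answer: Rational(-6686, 3) ≈ -2228.7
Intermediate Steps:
Function('a')(C) = Mul(2, C, Pow(Add(-4, C), -1)) (Function('a')(C) = Mul(Add(C, C), Pow(Add(-4, C), -1)) = Mul(Mul(2, C), Pow(Add(-4, C), -1)) = Mul(2, C, Pow(Add(-4, C), -1)))
Function('l')(y, v) = -18 (Function('l')(y, v) = Mul(9, -2) = -18)
Function('U')(h, H) = Add(Rational(-2, 3), H) (Function('U')(h, H) = Add(Mul(2, 1, Pow(Add(-4, 1), -1)), H) = Add(Mul(2, 1, Pow(-3, -1)), H) = Add(Mul(2, 1, Rational(-1, 3)), H) = Add(Rational(-2, 3), H))
N = Rational(10, 3) (N = Add(Add(46, -50), Add(Rational(-2, 3), 8)) = Add(-4, Rational(22, 3)) = Rational(10, 3) ≈ 3.3333)
Add(Mul(Function('l')(-2, -10), 124), N) = Add(Mul(-18, 124), Rational(10, 3)) = Add(-2232, Rational(10, 3)) = Rational(-6686, 3)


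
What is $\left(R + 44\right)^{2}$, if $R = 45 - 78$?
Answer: $121$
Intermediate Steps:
$R = -33$ ($R = 45 - 78 = -33$)
$\left(R + 44\right)^{2} = \left(-33 + 44\right)^{2} = 11^{2} = 121$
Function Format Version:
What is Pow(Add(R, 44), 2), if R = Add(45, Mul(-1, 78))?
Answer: 121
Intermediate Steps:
R = -33 (R = Add(45, -78) = -33)
Pow(Add(R, 44), 2) = Pow(Add(-33, 44), 2) = Pow(11, 2) = 121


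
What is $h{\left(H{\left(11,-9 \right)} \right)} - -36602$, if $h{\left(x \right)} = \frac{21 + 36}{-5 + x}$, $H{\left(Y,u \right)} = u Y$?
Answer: $\frac{3806551}{104} \approx 36601.0$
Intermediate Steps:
$H{\left(Y,u \right)} = Y u$
$h{\left(x \right)} = \frac{57}{-5 + x}$
$h{\left(H{\left(11,-9 \right)} \right)} - -36602 = \frac{57}{-5 + 11 \left(-9\right)} - -36602 = \frac{57}{-5 - 99} + 36602 = \frac{57}{-104} + 36602 = 57 \left(- \frac{1}{104}\right) + 36602 = - \frac{57}{104} + 36602 = \frac{3806551}{104}$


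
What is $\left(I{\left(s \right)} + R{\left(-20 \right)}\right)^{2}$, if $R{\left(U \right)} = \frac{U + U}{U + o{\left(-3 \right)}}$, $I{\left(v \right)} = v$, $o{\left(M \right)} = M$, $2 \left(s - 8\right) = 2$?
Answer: $\frac{61009}{529} \approx 115.33$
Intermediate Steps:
$s = 9$ ($s = 8 + \frac{1}{2} \cdot 2 = 8 + 1 = 9$)
$R{\left(U \right)} = \frac{2 U}{-3 + U}$ ($R{\left(U \right)} = \frac{U + U}{U - 3} = \frac{2 U}{-3 + U}$)
$\left(I{\left(s \right)} + R{\left(-20 \right)}\right)^{2} = \left(9 + 2 \left(-20\right) \frac{1}{-3 - 20}\right)^{2} = \left(9 + 2 \left(-20\right) \frac{1}{-23}\right)^{2} = \left(9 + 2 \left(-20\right) \left(- \frac{1}{23}\right)\right)^{2} = \left(9 + \frac{40}{23}\right)^{2} = \left(\frac{247}{23}\right)^{2} = \frac{61009}{529}$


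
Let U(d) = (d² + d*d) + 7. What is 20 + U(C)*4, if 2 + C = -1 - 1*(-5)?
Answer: 80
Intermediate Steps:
C = 2 (C = -2 + (-1 - 1*(-5)) = -2 + (-1 + 5) = -2 + 4 = 2)
U(d) = 7 + 2*d² (U(d) = (d² + d²) + 7 = 2*d² + 7 = 7 + 2*d²)
20 + U(C)*4 = 20 + (7 + 2*2²)*4 = 20 + (7 + 2*4)*4 = 20 + (7 + 8)*4 = 20 + 15*4 = 20 + 60 = 80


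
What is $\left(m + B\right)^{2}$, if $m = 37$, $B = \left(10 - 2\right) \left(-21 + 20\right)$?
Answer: $841$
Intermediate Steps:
$B = -8$ ($B = 8 \left(-1\right) = -8$)
$\left(m + B\right)^{2} = \left(37 - 8\right)^{2} = 29^{2} = 841$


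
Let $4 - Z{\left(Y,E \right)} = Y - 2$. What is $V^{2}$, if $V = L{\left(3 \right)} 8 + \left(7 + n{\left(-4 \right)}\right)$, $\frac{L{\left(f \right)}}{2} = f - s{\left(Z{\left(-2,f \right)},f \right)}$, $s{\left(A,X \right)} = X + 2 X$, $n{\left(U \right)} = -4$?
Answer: $8649$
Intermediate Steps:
$Z{\left(Y,E \right)} = 6 - Y$ ($Z{\left(Y,E \right)} = 4 - \left(Y - 2\right) = 4 - \left(-2 + Y\right) = 6 - Y$)
$s{\left(A,X \right)} = 3 X$
$L{\left(f \right)} = - 4 f$ ($L{\left(f \right)} = 2 \left(f - 3 f\right) = 2 \left(- 2 f\right) = - 4 f$)
$V = -93$ ($V = \left(-4\right) 3 \cdot 8 + \left(7 - 4\right) = \left(-12\right) 8 + 3 = -96 + 3 = -93$)
$V^{2} = \left(-93\right)^{2} = 8649$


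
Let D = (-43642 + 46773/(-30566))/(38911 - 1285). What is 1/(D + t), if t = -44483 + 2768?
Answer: -1150076316/47976767530085 ≈ -2.3972e-5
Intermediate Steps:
t = -41715
D = -1334008145/1150076316 (D = (-43642 + 46773*(-1/30566))/37626 = (-43642 - 46773/30566)*(1/37626) = -1334008145/30566*1/37626 = -1334008145/1150076316 ≈ -1.1599)
1/(D + t) = 1/(-1334008145/1150076316 - 41715) = 1/(-47976767530085/1150076316) = -1150076316/47976767530085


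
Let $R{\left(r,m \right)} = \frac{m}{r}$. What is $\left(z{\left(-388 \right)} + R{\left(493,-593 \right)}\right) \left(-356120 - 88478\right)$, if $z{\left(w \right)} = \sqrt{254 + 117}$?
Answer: $\frac{263646614}{493} - 444598 \sqrt{371} \approx -8.0288 \cdot 10^{6}$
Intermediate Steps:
$z{\left(w \right)} = \sqrt{371}$
$\left(z{\left(-388 \right)} + R{\left(493,-593 \right)}\right) \left(-356120 - 88478\right) = \left(\sqrt{371} - \frac{593}{493}\right) \left(-356120 - 88478\right) = \left(\sqrt{371} - \frac{593}{493}\right) \left(-444598\right) = \left(- \frac{593}{493} + \sqrt{371}\right) \left(-444598\right) = \frac{263646614}{493} - 444598 \sqrt{371}$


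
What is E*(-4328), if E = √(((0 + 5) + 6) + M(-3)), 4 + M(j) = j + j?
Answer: -4328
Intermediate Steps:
M(j) = -4 + 2*j (M(j) = -4 + (j + j) = -4 + 2*j)
E = 1 (E = √(((0 + 5) + 6) + (-4 + 2*(-3))) = √((5 + 6) + (-4 - 6)) = √(11 - 10) = √1 = 1)
E*(-4328) = 1*(-4328) = -4328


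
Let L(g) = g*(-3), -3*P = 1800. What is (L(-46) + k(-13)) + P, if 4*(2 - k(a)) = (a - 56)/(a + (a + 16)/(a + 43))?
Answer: -39675/86 ≈ -461.34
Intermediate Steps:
P = -600 (P = -⅓*1800 = -600)
L(g) = -3*g
k(a) = 2 - (-56 + a)/(4*(a + (16 + a)/(43 + a))) (k(a) = 2 - (a - 56)/(4*(a + (a + 16)/(a + 43))) = 2 - (-56 + a)/(4*(a + (16 + a)/(43 + a))))
(L(-46) + k(-13)) + P = (-3*(-46) + (2536 + 7*(-13)² + 365*(-13))/(4*(16 + (-13)² + 44*(-13)))) - 600 = (138 + (2536 + 7*169 - 4745)/(4*(16 + 169 - 572))) - 600 = (138 + (¼)*(2536 + 1183 - 4745)/(-387)) - 600 = (138 + (¼)*(-1/387)*(-1026)) - 600 = (138 + 57/86) - 600 = 11925/86 - 600 = -39675/86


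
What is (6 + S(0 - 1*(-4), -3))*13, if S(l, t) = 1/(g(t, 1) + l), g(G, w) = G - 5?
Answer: 299/4 ≈ 74.750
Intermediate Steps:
g(G, w) = -5 + G
S(l, t) = 1/(-5 + l + t) (S(l, t) = 1/((-5 + t) + l) = 1/(-5 + l + t))
(6 + S(0 - 1*(-4), -3))*13 = (6 + 1/(-5 + (0 - 1*(-4)) - 3))*13 = (6 + 1/(-5 + (0 + 4) - 3))*13 = (6 + 1/(-5 + 4 - 3))*13 = (6 + 1/(-4))*13 = (6 - ¼)*13 = (23/4)*13 = 299/4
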